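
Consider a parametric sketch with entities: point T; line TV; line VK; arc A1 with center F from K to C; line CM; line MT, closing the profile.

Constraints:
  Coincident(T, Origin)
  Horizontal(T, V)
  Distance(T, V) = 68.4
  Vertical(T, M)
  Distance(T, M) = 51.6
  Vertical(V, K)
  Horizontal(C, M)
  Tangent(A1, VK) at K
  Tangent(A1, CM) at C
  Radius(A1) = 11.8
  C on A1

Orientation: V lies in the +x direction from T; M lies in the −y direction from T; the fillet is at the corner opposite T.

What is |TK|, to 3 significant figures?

79.1

T is at the origin; T and V share the same y with |TV| = 68.4 and V on the +x side, so V = (68.4, 0.00). TM is vertical with |TM| = 51.6 and M on the −y side, so M = (0.00, -51.6). The virtual corner opposite T is at (68.4, -51.6). Tangency of A1 to VK means the radius FK is perpendicular to VK and since A1 is tangent to CM there, FC ⟂ CM, with radius 11.8, so the center F sits 11.8 in from both sides at F = (56.6, -39.8). That places the tangent points at K = (68.4, -39.8) on VK and C = (56.6, -51.6) on CM. Then |TK| = |K − T| = 79.1.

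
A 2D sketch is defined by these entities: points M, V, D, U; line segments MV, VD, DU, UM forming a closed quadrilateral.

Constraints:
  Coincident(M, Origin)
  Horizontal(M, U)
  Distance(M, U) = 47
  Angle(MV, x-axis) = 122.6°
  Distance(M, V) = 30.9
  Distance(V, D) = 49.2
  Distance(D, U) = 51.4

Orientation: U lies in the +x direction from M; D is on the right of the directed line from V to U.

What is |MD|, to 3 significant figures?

20.3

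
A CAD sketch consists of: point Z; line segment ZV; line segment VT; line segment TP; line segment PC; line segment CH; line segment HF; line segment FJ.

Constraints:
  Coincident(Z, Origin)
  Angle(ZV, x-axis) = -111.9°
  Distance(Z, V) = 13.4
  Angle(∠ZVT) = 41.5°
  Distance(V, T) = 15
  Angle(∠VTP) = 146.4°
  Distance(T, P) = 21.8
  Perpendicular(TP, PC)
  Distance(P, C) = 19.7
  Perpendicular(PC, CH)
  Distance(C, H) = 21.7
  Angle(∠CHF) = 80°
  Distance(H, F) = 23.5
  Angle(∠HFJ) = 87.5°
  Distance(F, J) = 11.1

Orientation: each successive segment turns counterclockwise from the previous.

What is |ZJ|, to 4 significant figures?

18.11

Z is at the origin; ZV runs at -111.9° with length 13.4, so V = (-4.998, -12.43). ∠ZVT = 41.5° gives VT at 26.60° from the x-axis; with |VT| = 15.0, T = (8.414, -5.717). ∠VTP = 146.4° gives TP at 60.20° from the x-axis; with |TP| = 21.8, P = (19.25, 13.20). The perpendicularity gives PC at right angles to TP, so PC runs at 150.2°; with |PC| = 19.7, C = (2.153, 22.99). PC ⟂ CH, so CH runs at -119.8°; with |CH| = 21.7, H = (-8.631, 4.161). ∠CHF = 80.0° gives HF at -19.80° from the x-axis; with |HF| = 23.5, F = (13.48, -3.800). ∠HFJ = 87.5° gives FJ at 72.70° from the x-axis; with |FJ| = 11.1, J = (16.78, 6.798). Then |ZJ| = |J − Z| = 18.11.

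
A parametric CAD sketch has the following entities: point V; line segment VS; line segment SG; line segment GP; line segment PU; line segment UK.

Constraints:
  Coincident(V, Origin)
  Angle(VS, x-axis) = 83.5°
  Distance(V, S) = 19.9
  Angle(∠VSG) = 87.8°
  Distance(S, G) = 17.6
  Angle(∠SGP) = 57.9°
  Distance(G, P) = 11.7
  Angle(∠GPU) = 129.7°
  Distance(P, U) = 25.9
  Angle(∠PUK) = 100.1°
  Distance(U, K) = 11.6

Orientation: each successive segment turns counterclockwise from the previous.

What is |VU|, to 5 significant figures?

16.416

∠SGP = 57.9° gives GP at -62.200° from the x-axis; with |GP| = 11.7, P = (-9.8410, 10.742). ∠GPU = 129.7° gives PU at -11.900° from the x-axis; with |PU| = 25.9, U = (15.502, 5.4014). Then |VU| = |U − V| = 16.416.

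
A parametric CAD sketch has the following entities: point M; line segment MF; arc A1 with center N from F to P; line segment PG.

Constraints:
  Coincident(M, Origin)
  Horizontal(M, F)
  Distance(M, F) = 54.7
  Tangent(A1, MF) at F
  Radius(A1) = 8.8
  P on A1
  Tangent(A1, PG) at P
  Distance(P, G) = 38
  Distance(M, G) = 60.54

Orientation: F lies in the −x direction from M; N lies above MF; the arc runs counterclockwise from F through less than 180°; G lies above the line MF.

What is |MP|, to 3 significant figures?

46.6

Checks: |NP| = 8.800 ✓; ∠(NP, PG) = 90.00° ✓; |PG| = 38.00 ✓; |MG| = 60.54 ✓.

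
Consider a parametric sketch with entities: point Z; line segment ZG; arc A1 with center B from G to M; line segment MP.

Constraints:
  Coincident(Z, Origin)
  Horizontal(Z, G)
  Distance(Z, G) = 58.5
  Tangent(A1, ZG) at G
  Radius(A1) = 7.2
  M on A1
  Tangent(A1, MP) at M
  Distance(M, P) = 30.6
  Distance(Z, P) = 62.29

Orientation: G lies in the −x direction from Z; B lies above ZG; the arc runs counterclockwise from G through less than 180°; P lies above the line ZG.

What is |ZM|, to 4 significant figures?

51.76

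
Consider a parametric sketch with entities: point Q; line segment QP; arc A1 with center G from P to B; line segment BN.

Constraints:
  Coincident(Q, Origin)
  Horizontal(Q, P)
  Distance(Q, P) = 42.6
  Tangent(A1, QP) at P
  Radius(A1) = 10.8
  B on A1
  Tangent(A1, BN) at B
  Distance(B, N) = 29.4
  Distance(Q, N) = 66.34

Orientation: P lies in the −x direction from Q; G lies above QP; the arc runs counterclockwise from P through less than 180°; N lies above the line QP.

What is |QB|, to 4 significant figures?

38.41

Checks: |GB| = 10.80 ✓; ∠(GB, BN) = 90.00° ✓; |BN| = 29.40 ✓; |QN| = 66.34 ✓.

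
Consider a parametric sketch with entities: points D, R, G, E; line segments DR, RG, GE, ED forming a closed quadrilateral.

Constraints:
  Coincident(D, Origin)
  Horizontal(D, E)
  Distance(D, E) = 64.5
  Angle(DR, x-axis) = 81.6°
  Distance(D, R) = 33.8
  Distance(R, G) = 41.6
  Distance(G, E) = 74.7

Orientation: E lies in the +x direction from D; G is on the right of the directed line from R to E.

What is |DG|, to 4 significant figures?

11.36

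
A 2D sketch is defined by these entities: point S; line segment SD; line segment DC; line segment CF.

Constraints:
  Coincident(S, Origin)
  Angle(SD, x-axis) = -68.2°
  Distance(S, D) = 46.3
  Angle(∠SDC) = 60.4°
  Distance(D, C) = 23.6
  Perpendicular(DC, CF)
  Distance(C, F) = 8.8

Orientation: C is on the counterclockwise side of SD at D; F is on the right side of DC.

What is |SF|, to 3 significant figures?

49.1

∠SDC = 60.4°, so DC runs at -68.2° + (180° − 60.4°) = 51.4° from the x-axis; with |DC| = 23.6, C = D + 23.6·(cos 51.4°, sin 51.4°) = (31.9, -24.5). The perpendicularity gives CF at right angles to DC; with |CF| = 8.8 on the right of DC, F = C + 8.8·(0.782, -0.624) = (38.8, -30.0). Then |SF| = |F − S| = 49.1.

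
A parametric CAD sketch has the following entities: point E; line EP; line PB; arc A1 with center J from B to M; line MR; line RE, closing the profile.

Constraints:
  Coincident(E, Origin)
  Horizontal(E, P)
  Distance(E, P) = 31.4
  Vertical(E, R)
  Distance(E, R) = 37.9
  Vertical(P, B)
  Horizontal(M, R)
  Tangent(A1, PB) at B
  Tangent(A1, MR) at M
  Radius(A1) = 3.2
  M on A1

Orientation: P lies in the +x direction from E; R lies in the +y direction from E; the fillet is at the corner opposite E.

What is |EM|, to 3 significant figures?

47.2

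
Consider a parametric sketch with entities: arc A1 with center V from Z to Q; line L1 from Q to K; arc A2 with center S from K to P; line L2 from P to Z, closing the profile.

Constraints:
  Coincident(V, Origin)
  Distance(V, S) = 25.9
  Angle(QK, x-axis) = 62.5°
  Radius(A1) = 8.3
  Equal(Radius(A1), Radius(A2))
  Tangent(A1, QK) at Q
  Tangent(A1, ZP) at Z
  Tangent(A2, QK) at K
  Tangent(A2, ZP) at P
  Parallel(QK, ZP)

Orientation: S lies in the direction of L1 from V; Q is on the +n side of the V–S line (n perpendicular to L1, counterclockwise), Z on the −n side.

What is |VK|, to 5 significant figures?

27.197

The slot axis is L1's direction at 62.5°, so u = (cos 62.5°, sin 62.5°) = (0.46175, 0.88701) and n = (−sin 62.5°, cos 62.5°) = (-0.88701, 0.46175). V is at the origin and S lies 25.9 along u from V, so S = 25.9·u = (11.959, 22.974). Tangency of A1 to both parallel lines with radius 8.3 puts Q and Z at V ± 8.3·n: Q = (-7.3622, 3.8325), Z = (7.3622, -3.8325). Equal radii place K and P the same way about S: K = S + 8.3·n = (4.5971, 26.806), P = S − 8.3·n = (19.321, 19.141). Then |VK| = |K − V| = 27.197.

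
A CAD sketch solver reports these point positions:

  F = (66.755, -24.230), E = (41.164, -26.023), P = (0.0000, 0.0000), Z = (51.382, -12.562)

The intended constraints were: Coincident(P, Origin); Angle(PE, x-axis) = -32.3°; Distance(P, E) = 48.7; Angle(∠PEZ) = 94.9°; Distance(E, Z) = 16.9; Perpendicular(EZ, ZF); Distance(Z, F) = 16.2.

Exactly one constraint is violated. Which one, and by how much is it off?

Distance(Z, F) = 16.2 — off by 3.10.

P = (0.00, 0.00) ✓; PE at -32.30° ✓; |PE| = 48.70 ✓; ∠PEZ = 94.90° ✓; |EZ| = 16.90 ✓; ∠(EZ, ZF) = 90.00° ✓; |ZF| = 19.30 ✗.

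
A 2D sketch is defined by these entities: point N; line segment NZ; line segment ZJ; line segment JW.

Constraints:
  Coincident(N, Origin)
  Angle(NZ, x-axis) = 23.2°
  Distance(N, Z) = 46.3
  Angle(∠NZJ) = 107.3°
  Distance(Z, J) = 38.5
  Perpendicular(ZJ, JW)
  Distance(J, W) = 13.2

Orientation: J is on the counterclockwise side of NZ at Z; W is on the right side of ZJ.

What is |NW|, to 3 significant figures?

77.6

∠NZJ = 107.3°, so ZJ runs at 23.2° + (180° − 107.3°) = 95.9° from the x-axis; with |ZJ| = 38.5, J = Z + 38.5·(cos 95.9°, sin 95.9°) = (38.6, 56.5). ZJ ⟂ JW; with |JW| = 13.2 on the right of ZJ, W = J + 13.2·(0.995, 0.103) = (51.7, 57.9). Then |NW| = |W − N| = 77.6.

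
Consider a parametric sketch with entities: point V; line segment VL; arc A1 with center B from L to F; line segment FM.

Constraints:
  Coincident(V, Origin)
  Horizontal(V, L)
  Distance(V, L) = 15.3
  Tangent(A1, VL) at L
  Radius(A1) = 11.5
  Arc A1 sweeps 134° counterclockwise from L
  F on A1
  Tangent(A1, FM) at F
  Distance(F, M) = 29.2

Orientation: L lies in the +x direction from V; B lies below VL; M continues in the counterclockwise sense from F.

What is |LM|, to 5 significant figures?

42.237

On A1, L sits at bearing 90° from B; a 134° counterclockwise sweep puts F at bearing 224°, so F = B + 11.5·(cos 224°, sin 224°) = (7.0276, -19.489). A1 meets FM tangentially, so BF is at right angles to FM, so FM runs along (−sin 224°, cos 224°); with |FM| = 29.2, M = (27.312, -40.493). Then |LM| = |M − L| = 42.237.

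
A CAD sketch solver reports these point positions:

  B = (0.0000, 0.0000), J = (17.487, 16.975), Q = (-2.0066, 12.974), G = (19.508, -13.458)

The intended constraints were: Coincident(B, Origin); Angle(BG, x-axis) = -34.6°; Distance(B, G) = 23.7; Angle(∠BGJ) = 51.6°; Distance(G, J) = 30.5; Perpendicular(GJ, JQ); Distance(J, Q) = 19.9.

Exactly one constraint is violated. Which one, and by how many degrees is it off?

Perpendicular(GJ, JQ) — off by 7.80°.

B = (0.00, 0.00) ✓; BG at -34.60° ✓; |BG| = 23.70 ✓; ∠BGJ = 51.60° ✓; |GJ| = 30.50 ✓; ∠(GJ, JQ) = 97.80° ✗; |JQ| = 19.90 ✓.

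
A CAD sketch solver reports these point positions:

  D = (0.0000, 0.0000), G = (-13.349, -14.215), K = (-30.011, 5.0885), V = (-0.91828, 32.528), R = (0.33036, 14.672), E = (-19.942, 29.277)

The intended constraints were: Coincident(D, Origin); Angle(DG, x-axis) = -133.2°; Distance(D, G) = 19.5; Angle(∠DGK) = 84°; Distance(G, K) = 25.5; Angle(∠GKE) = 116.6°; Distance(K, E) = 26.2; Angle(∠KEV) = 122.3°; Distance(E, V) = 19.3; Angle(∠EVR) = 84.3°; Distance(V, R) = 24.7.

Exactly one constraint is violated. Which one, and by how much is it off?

Distance(V, R) = 24.7 — off by 6.80.

D = (0.00, 0.00) ✓; DG at -133.2° ✓; |DG| = 19.50 ✓; ∠DGK = 84.00° ✓; |GK| = 25.50 ✓; ∠GKE = 116.6° ✓; |KE| = 26.20 ✓; ∠KEV = 122.3° ✓; |EV| = 19.30 ✓; ∠EVR = 84.30° ✓; |VR| = 17.90 ✗.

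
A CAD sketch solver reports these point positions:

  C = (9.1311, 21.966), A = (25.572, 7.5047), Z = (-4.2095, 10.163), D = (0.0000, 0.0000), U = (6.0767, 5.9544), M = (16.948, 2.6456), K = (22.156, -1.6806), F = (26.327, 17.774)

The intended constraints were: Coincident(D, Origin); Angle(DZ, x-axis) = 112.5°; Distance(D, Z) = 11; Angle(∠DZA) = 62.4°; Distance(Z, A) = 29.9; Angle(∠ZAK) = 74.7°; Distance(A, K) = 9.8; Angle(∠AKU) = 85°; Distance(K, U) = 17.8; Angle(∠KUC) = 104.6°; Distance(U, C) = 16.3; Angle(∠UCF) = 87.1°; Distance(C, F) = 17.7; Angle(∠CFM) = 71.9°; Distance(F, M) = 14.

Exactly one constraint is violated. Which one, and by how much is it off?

Distance(F, M) = 14 — off by 3.80.

D = (0.00, 0.00) ✓; DZ at 112.5° ✓; |DZ| = 11.00 ✓; ∠DZA = 62.40° ✓; |ZA| = 29.90 ✓; ∠ZAK = 74.70° ✓; |AK| = 9.800 ✓; ∠AKU = 85.00° ✓; |KU| = 17.80 ✓; ∠KUC = 104.6° ✓; |UC| = 16.30 ✓; ∠UCF = 87.10° ✓; |CF| = 17.70 ✓; ∠CFM = 71.90° ✓; |FM| = 17.80 ✗.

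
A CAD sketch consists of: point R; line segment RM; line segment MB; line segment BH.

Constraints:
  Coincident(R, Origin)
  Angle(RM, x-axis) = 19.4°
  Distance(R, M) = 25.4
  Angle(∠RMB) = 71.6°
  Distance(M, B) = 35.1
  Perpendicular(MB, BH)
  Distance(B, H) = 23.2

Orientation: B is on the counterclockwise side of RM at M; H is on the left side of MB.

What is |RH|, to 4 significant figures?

27.10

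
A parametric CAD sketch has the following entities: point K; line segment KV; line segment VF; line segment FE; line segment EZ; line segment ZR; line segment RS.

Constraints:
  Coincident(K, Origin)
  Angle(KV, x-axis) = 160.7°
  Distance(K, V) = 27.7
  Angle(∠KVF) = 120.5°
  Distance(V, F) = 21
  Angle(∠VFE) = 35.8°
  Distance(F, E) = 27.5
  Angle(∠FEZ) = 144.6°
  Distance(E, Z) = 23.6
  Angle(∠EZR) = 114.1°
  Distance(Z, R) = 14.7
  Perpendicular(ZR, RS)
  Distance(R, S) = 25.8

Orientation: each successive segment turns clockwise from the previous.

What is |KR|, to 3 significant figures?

27.0

K is at the origin; KV runs at 160.7° with length 27.7, so V = (-26.1, 9.16). ∠KVF = 120.5° gives VF at 101° from the x-axis; with |VF| = 21.0, F = (-30.2, 29.8). ∠VFE = 35.8° gives FE at -43.0° from the x-axis; with |FE| = 27.5, E = (-10.1, 11.0). ∠FEZ = 144.6° gives EZ at -78.4° from the x-axis; with |EZ| = 23.6, Z = (-5.36, -12.1). ∠EZR = 114.1° gives ZR at -144° from the x-axis; with |ZR| = 14.7, R = (-17.3, -20.7). Then |KR| = |R − K| = 27.0.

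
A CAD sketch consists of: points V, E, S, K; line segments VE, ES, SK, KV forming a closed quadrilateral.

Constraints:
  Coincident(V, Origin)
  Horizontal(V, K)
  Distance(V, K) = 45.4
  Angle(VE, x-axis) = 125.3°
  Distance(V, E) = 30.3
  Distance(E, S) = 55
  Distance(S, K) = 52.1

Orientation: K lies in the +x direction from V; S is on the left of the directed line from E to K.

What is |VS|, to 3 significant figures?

59.1

V is at the origin; V and K share the same y with |VK| = 45.4 and K in +x, so K = (45.4, 0). VE runs at 125.3° with |VE| = 30.3, so E = (-17.5, 24.7). S is determined by |ES| = 55.0 and |SK| = 52.1 together: it lies at the intersection of circle(E, 55.0) and circle(K, 52.1). With |EK| = 67.6, the foot of the radical line on EK is 36.1 from E and the perpendicular offset is √(55.0² − 36.1²) = 41.5. Taking the left-of-EK solution: S = (31.3, 50.1).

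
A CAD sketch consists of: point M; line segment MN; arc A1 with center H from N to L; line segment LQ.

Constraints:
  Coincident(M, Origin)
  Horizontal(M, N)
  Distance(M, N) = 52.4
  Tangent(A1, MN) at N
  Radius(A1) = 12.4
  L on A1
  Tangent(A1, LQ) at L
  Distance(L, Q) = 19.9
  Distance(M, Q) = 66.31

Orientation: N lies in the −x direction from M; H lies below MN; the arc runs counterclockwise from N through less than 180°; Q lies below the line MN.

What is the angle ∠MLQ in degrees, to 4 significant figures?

81.96°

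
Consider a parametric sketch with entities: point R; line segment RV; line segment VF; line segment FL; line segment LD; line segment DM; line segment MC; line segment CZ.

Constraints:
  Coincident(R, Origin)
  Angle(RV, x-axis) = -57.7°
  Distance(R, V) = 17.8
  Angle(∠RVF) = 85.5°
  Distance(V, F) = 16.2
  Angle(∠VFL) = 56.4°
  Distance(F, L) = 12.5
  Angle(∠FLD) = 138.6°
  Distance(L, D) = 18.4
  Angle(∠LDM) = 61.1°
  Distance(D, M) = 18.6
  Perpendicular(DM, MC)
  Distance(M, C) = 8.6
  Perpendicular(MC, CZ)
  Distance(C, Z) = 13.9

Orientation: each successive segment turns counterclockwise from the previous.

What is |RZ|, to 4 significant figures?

5.084

The perpendicularity gives MC at right angles to DM, so MC runs at 50.70°; with |MC| = 8.6, C = (13.46, -13.11). The perpendicularity gives CZ at right angles to MC, so CZ runs at 140.7°; with |CZ| = 13.9, Z = (2.708, -4.303). Then |RZ| = |Z − R| = 5.084.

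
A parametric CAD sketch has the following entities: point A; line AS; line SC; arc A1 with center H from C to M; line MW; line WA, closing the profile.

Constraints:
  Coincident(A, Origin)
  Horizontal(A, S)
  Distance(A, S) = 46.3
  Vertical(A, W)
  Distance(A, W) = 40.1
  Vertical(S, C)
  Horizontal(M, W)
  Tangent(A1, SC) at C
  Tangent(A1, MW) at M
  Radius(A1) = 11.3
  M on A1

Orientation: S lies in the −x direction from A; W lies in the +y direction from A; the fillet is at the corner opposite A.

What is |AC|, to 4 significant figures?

54.53

A is at the origin; AS is horizontal with |AS| = 46.3 and S on the −x side, so S = (-46.30, 0.000). AW is vertical with |AW| = 40.1 and W on the +y side, so W = (0.000, 40.10). The virtual corner opposite A is at (-46.30, 40.10). The tangent condition forces HC to be normal to SC and since A1 is tangent to MW there, HM ⟂ MW, with radius 11.3, so the center H sits 11.3 in from both sides at H = (-35.00, 28.80). That places the tangent points at C = (-46.30, 28.80) on SC and M = (-35.00, 40.10) on MW. Then |AC| = |C − A| = 54.53.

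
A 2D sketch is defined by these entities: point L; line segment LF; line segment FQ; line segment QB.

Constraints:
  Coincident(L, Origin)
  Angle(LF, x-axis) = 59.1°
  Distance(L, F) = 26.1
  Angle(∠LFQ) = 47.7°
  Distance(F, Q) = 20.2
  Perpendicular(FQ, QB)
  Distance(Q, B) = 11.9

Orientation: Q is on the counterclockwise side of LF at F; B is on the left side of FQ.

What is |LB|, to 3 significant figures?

7.86

L is at the origin; LF runs at 59.1° with length 26.1, so F = 26.1·(cos 59.1°, sin 59.1°) = (13.4, 22.4). ∠LFQ = 47.7°, so FQ runs at 59.1° + (180° − 47.7°) = 191° from the x-axis; with |FQ| = 20.2, Q = F + 20.2·(cos 191°, sin 191°) = (-6.40, 18.4). FQ is perpendicular to QB; with |QB| = 11.9 on the left of FQ, B = Q + 11.9·(0.198, -0.980) = (-4.05, 6.74). Then |LB| = |B − L| = 7.86.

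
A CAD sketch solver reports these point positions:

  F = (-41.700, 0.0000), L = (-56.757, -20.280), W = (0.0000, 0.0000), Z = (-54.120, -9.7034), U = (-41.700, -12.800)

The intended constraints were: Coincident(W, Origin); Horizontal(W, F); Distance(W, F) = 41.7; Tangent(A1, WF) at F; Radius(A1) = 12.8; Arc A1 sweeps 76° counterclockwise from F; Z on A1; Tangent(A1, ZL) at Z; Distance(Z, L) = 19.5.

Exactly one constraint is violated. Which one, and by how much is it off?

Distance(Z, L) = 19.5 — off by 8.60.

W = (0.00, 0.00) ✓; W.y = 0.00, F.y = 0.00 ✓; |WF| = 41.70 ✓; ∠(UF, FW) = 90.00° ✓; |UF| = 12.80 ✓; bearing(U→Z) − bearing(U→F) = 76.00° ✓; |UZ| = 12.80 ✓; ∠(UZ, ZL) = 90.00° ✓; |ZL| = 10.90 ✗.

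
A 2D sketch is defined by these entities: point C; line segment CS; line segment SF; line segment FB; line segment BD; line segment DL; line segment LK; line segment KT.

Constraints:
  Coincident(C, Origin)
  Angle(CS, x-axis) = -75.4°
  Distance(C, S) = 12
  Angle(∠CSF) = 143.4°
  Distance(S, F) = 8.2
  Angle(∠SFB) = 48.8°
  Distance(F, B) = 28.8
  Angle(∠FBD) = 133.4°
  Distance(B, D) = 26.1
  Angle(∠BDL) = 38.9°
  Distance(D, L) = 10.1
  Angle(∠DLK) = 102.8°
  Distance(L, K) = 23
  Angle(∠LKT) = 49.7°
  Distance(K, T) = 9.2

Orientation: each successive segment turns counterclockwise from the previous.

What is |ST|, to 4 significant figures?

37.31

∠DLK = 102.8° gives LK at -2.700° from the x-axis; with |LK| = 23.0, K = (13.26, 18.12). ∠LKT = 49.7° gives KT at 127.6° from the x-axis; with |KT| = 9.2, T = (7.644, 25.41). Then |ST| = |T − S| = 37.31.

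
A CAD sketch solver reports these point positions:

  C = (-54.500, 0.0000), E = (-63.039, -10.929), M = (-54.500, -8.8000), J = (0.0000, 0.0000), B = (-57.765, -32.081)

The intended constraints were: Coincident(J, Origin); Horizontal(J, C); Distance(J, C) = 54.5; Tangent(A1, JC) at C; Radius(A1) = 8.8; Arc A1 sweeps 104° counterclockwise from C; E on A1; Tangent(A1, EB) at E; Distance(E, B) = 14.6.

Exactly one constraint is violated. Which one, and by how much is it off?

Distance(E, B) = 14.6 — off by 7.20.

J = (0.00, 0.00) ✓; J.y = 0.00, C.y = 0.00 ✓; |JC| = 54.50 ✓; ∠(MC, CJ) = 90.00° ✓; |MC| = 8.800 ✓; bearing(M→E) − bearing(M→C) = 104.0° ✓; |ME| = 8.800 ✓; ∠(ME, EB) = 90.00° ✓; |EB| = 21.80 ✗.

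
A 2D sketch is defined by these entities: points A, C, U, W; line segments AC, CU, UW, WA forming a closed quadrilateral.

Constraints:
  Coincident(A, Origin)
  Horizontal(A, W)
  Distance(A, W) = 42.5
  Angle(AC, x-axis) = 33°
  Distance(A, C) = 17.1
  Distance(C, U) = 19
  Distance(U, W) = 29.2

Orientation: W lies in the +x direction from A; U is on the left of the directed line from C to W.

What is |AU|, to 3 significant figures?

35.6

A is at the origin; A and W share the same y with |AW| = 42.5 and W in +x, so W = (42.5, 0). AC runs at 33.0° with |AC| = 17.1, so C = (14.3, 9.31). U is determined by |CU| = 19.0 and |UW| = 29.2 together: it lies at the intersection of circle(C, 19.0) and circle(W, 29.2). With |CW| = 29.7, the foot of the radical line on CW is 6.54 from C and the perpendicular offset is √(19.0² − 6.54²) = 17.8. Taking the left-of-CW solution: U = (26.2, 24.2).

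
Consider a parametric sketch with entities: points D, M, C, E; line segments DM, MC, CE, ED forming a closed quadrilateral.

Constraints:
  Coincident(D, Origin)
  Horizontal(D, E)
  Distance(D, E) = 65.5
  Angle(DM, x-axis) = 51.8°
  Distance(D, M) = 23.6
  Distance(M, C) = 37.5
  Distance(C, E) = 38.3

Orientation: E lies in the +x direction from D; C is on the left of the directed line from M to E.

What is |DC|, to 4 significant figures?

59.52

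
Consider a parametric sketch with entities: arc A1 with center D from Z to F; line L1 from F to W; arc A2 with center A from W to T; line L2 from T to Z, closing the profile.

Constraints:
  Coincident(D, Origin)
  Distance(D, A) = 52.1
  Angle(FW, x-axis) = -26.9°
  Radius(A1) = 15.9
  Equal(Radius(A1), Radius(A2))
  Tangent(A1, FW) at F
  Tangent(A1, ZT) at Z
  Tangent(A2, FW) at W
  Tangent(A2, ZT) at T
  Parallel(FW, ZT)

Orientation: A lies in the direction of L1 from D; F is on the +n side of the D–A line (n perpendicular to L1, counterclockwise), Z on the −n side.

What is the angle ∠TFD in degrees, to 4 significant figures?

58.60°

Tangency of A1 to both parallel lines with radius 15.9 puts F and Z at D ± 15.9·n: F = (7.194, 14.18), Z = (-7.194, -14.18). Equal radii place W and T the same way about A: W = A + 15.9·n = (53.66, -9.392), T = A − 15.9·n = (39.27, -37.75). Then cos ∠TFD = FT·FD / (|FT||FD|), giving 58.60°.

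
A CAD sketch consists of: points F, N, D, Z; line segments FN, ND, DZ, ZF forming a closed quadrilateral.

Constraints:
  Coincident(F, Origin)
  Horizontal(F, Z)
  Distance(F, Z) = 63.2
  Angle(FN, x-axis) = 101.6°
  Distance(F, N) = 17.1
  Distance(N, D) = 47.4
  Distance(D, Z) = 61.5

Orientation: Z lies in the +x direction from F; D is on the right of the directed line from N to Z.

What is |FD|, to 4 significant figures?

30.35

F is at the origin; FZ is horizontal with |FZ| = 63.2 and Z in +x, so Z = (63.2, 0). FN runs at 101.6° with |FN| = 17.1, so N = (-3.438, 16.75). D is determined by |ND| = 47.4 and |DZ| = 61.5 together: it lies at the intersection of circle(N, 47.4) and circle(Z, 61.5). With |NZ| = 68.71, the foot of the radical line on NZ is 23.18 from N and the perpendicular offset is √(47.4² − 23.18²) = 41.34. Taking the right-of-NZ solution: D = (8.965, -29.00).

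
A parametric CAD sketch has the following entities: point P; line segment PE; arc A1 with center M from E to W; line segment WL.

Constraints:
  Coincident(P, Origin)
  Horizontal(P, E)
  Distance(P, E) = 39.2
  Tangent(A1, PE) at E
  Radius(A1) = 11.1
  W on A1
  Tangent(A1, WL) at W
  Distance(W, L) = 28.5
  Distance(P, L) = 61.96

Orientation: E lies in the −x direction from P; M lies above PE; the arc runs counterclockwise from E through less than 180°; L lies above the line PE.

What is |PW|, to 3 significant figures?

34.9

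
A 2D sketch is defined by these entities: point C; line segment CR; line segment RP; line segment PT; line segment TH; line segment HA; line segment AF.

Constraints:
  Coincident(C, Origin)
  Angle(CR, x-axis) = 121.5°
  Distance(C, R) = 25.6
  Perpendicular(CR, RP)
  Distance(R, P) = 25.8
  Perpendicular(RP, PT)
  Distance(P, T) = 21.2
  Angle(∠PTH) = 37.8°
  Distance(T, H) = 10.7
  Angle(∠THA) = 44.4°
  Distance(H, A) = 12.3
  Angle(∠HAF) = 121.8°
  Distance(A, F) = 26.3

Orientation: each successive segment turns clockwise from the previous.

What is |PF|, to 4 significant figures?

41.76

C is at the origin; CR runs at 121.5° with length 25.6, so R = (-13.38, 21.83). The perpendicularity gives RP at right angles to CR, so RP runs at 31.50°; with |RP| = 25.8, P = (8.622, 35.31). RP ⟂ PT, so PT runs at -58.50°; with |PT| = 21.2, T = (19.70, 17.23). ∠PTH = 37.8° gives TH at 159.3° from the x-axis; with |TH| = 10.7, H = (9.690, 21.01). ∠THA = 44.4° gives HA at 23.70° from the x-axis; with |HA| = 12.3, A = (20.95, 25.96). ∠HAF = 121.8° gives AF at -34.50° from the x-axis; with |AF| = 26.3, F = (42.63, 11.06). Then |PF| = |F − P| = 41.76.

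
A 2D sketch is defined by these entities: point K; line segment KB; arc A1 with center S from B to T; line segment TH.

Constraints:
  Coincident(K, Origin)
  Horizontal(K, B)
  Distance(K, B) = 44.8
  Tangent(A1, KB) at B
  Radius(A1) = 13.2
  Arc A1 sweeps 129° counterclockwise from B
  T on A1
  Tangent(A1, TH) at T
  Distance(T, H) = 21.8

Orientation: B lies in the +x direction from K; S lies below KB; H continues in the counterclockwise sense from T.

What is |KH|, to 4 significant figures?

61.70

On A1, B sits at bearing 90° from S; a 129° counterclockwise sweep puts T at bearing 219°, so T = S + 13.2·(cos 219°, sin 219°) = (34.54, -21.51). Tangency of A1 to TH means the radius ST is perpendicular to TH, so TH runs along (−sin 219°, cos 219°); with |TH| = 21.8, H = (48.26, -38.45). Then |KH| = |H − K| = 61.70.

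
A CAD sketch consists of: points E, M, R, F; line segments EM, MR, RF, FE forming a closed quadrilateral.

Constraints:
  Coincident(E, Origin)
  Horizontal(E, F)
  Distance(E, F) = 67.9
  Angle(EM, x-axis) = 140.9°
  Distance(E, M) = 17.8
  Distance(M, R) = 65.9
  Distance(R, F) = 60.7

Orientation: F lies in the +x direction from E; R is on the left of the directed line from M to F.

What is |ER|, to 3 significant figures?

64.6

Checks: |MR| = 65.90 ✓; |RF| = 60.70 ✓.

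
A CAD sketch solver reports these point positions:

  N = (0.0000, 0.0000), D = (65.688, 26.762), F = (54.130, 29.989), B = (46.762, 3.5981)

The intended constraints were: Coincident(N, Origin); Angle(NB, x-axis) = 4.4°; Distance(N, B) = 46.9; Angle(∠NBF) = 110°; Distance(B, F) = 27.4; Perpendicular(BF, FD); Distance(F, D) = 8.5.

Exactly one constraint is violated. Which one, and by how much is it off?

Distance(F, D) = 8.5 — off by 3.50.

N = (0.00, 0.00) ✓; NB at 4.400° ✓; |NB| = 46.90 ✓; ∠NBF = 110.0° ✓; |BF| = 27.40 ✓; ∠(BF, FD) = 90.00° ✓; |FD| = 12.00 ✗.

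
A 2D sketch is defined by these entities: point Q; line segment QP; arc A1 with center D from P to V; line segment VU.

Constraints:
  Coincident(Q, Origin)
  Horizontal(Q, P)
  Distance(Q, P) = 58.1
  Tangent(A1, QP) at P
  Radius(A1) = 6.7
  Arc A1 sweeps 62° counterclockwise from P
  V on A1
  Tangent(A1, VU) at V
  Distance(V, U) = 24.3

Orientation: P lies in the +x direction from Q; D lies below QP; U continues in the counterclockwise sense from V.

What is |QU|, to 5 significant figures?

47.835

Q is at the origin; QP is horizontal with |QP| = 58.1 and P on the +x side, so P = (58.100, 0.0000). The tangent condition forces DP to be normal to QP, so D = P + (0, -6.7) = (58.100, -6.7000). On A1, P sits at bearing 90° from D; a 62° counterclockwise sweep puts V at bearing 152°, so V = D + 6.7·(cos 152°, sin 152°) = (52.184, -3.5545). A1 meets VU tangentially, so DV is at right angles to VU, so VU runs along (−sin 152°, cos 152°); with |VU| = 24.3, U = (40.776, -25.010). Then |QU| = |U − Q| = 47.835.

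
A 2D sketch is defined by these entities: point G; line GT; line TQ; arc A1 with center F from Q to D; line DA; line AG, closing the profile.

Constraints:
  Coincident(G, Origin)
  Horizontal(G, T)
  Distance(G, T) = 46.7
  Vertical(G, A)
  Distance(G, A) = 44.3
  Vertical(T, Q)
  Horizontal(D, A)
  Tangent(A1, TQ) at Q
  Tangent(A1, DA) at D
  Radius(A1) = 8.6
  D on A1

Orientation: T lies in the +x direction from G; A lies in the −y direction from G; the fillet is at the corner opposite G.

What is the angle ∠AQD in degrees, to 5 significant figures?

34.566°

G is at the origin; G and T share the same y with |GT| = 46.7 and T on the +x side, so T = (46.700, 0.0000). GA is vertical with |GA| = 44.3 and A on the −y side, so A = (0.0000, -44.300). The virtual corner opposite G is at (46.700, -44.300). The tangent condition forces FQ to be normal to TQ and the tangent condition forces FD to be normal to DA, with radius 8.6, so the center F sits 8.6 in from both sides at F = (38.100, -35.700). That places the tangent points at Q = (46.700, -35.700) on TQ and D = (38.100, -44.300) on DA. Then cos ∠AQD = QA·QD / (|QA||QD|), giving 34.566°.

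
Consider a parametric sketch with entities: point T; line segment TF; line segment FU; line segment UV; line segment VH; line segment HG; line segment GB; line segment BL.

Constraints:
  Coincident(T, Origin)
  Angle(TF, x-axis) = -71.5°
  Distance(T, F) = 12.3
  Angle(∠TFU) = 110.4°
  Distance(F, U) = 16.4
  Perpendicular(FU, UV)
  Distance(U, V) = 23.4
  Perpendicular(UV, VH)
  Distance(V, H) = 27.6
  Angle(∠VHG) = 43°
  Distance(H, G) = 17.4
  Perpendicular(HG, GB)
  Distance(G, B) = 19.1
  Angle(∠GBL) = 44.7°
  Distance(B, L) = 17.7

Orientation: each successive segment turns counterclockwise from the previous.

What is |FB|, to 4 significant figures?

29.36

T is at the origin; TF runs at -71.5° with length 12.3, so F = (3.903, -11.66). ∠TFU = 110.4° gives FU at -1.900° from the x-axis; with |FU| = 16.4, U = (20.29, -12.21). FU ⟂ UV, so UV runs at 88.10°; with |UV| = 23.4, V = (21.07, 11.18). The perpendicularity gives VH at right angles to UV, so VH runs at 178.1°; with |VH| = 27.6, H = (-6.515, 12.09). ∠VHG = 43.0° gives HG at -44.90° from the x-axis; with |HG| = 17.4, G = (5.810, -0.1881). The perpendicularity gives GB at right angles to HG, so GB runs at 45.10°; with |GB| = 19.1, B = (19.29, 13.34). Then |FB| = |B − F| = 29.36.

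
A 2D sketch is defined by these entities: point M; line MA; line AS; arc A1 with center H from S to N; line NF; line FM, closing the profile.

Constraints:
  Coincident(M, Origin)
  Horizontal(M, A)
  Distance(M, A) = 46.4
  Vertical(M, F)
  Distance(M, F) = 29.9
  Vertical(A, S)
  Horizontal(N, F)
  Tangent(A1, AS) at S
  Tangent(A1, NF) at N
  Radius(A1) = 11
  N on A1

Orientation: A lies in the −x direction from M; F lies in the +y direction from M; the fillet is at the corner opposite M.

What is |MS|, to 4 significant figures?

50.10

M is at the origin; MA is horizontal with |MA| = 46.4 and A on the −x side, so A = (-46.40, 0.000). M and F share the same x with |MF| = 29.9 and F on the +y side, so F = (0.000, 29.90). The virtual corner opposite M is at (-46.40, 29.90). Tangency of A1 to AS means the radius HS is perpendicular to AS and tangency of A1 to NF means the radius HN is perpendicular to NF, with radius 11.0, so the center H sits 11.0 in from both sides at H = (-35.40, 18.90). That places the tangent points at S = (-46.40, 18.90) on AS and N = (-35.40, 29.90) on NF. Then |MS| = |S − M| = 50.10.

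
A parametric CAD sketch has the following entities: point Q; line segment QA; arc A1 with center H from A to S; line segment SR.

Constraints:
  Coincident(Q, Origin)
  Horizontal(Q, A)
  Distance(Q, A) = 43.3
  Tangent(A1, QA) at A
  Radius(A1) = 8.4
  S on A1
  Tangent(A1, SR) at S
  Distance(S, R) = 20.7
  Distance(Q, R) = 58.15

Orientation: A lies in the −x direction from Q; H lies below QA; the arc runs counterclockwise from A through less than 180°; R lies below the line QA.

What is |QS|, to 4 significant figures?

52.46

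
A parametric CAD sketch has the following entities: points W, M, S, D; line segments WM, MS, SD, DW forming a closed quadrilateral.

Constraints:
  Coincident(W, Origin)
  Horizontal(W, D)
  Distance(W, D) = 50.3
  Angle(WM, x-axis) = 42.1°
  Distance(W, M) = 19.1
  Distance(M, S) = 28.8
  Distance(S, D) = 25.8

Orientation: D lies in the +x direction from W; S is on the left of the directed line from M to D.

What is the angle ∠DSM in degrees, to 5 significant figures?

89.003°

W is at the origin; WD is horizontal with |WD| = 50.3 and D in +x, so D = (50.3, 0). WM runs at 42.1° with |WM| = 19.1, so M = (14.172, 12.805). S is determined by |MS| = 28.8 and |SD| = 25.8 together: it lies at the intersection of circle(M, 28.8) and circle(D, 25.8). With |MD| = 38.330, the foot of the radical line on MD is 21.302 from M and the perpendicular offset is √(28.8² − 21.302²) = 19.382. Taking the left-of-MD solution: S = (40.725, 23.957).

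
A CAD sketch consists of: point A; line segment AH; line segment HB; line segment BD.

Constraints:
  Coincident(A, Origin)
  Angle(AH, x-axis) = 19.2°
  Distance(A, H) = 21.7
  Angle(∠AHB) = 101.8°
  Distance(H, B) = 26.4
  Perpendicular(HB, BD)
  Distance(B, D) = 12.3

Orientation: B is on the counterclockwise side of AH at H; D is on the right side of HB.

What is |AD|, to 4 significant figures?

45.56

A is at the origin; AH runs at 19.2° with length 21.7, so H = 21.7·(cos 19.2°, sin 19.2°) = (20.49, 7.136). ∠AHB = 101.8°, so HB runs at 19.2° + (180° − 101.8°) = 97.40° from the x-axis; with |HB| = 26.4, B = H + 26.4·(cos 97.40°, sin 97.40°) = (17.09, 33.32). The perpendicularity gives BD at right angles to HB; with |BD| = 12.3 on the right of HB, D = B + 12.3·(0.9917, 0.1288) = (29.29, 34.90). Then |AD| = |D − A| = 45.56.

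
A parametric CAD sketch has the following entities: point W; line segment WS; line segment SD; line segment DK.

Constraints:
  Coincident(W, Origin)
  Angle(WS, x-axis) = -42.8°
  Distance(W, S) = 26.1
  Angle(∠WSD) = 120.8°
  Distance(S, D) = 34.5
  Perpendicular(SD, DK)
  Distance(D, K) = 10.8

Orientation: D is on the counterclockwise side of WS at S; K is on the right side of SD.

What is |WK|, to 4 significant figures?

58.26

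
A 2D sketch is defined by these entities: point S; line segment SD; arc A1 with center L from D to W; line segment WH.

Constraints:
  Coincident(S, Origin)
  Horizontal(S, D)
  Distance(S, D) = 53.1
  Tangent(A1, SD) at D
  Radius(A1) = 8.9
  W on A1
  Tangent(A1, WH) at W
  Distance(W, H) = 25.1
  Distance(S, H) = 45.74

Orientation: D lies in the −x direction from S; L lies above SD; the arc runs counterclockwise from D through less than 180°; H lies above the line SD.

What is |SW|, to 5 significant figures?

45.188

Checks: S.y = 0.00, D.y = 0.00 ✓; |LW| = 8.900 ✓; ∠(LW, WH) = 90.00° ✓; |WH| = 25.10 ✓; |SH| = 45.74 ✓.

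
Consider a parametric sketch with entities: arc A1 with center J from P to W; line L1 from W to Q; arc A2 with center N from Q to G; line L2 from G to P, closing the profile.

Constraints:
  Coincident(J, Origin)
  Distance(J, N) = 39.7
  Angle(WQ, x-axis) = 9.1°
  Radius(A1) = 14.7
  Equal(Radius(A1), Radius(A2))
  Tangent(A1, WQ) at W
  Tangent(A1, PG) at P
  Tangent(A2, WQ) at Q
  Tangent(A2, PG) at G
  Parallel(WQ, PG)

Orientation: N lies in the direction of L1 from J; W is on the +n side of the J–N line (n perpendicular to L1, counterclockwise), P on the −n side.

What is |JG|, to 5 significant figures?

42.334

The slot axis is L1's direction at 9.1°, so u = (cos 9.1°, sin 9.1°) = (0.98741, 0.15816) and n = (−sin 9.1°, cos 9.1°) = (-0.15816, 0.98741). J is at the origin and N lies 39.7 along u from J, so N = 39.7·u = (39.200, 6.2789). Tangency of A1 to both parallel lines with radius 14.7 puts W and P at J ± 14.7·n: W = (-2.3249, 14.515), P = (2.3249, -14.515). Equal radii place Q and G the same way about N: Q = N + 14.7·n = (36.875, 20.794), G = N − 14.7·n = (41.525, -8.2361). Then |JG| = |G − J| = 42.334.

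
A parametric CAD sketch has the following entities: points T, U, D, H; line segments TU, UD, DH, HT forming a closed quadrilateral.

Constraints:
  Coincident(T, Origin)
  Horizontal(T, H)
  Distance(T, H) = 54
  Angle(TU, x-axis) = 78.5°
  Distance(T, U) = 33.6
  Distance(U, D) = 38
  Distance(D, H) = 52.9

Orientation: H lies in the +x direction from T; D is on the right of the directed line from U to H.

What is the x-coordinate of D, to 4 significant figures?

1.308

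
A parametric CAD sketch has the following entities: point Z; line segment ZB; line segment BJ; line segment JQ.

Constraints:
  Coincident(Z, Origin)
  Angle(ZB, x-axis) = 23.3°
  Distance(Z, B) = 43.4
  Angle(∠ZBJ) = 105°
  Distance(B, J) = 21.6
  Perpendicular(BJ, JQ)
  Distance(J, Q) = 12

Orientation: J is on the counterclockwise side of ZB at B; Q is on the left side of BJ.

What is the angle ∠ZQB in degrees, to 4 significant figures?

71.40°

Z is at the origin; ZB runs at 23.3° with length 43.4, so B = 43.4·(cos 23.3°, sin 23.3°) = (39.86, 17.17). ∠ZBJ = 105.0°, so BJ runs at 23.3° + (180° − 105.0°) = 98.30° from the x-axis; with |BJ| = 21.6, J = B + 21.6·(cos 98.30°, sin 98.30°) = (36.74, 38.54). BJ is perpendicular to JQ; with |JQ| = 12.0 on the left of BJ, Q = J + 12.0·(-0.9895, -0.1444) = (24.87, 36.81). Then cos ∠ZQB = QZ·QB / (|QZ||QB|), giving 71.40°.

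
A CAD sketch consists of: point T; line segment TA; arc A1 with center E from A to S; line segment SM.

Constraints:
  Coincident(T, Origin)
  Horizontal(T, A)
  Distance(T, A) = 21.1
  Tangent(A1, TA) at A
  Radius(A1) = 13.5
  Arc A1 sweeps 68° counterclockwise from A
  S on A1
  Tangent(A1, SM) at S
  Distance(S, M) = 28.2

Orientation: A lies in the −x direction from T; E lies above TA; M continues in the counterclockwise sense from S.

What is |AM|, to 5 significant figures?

41.583

T is at the origin; T and A share the same y with |TA| = 21.1 and A on the −x side, so A = (-21.100, 0.0000). A1 meets TA tangentially, so EA is at right angles to TA, so E = A + (0, 13.5) = (-21.100, 13.500). On A1, A sits at bearing -90° from E; a 68° counterclockwise sweep puts S at bearing -22°, so S = E + 13.5·(cos -22°, sin -22°) = (-8.5830, 8.4428). Tangency of A1 to SM means the radius ES is perpendicular to SM, so SM runs along (−sin -22°, cos -22°); with |SM| = 28.2, M = (1.9809, 34.589). Then |AM| = |M − A| = 41.583.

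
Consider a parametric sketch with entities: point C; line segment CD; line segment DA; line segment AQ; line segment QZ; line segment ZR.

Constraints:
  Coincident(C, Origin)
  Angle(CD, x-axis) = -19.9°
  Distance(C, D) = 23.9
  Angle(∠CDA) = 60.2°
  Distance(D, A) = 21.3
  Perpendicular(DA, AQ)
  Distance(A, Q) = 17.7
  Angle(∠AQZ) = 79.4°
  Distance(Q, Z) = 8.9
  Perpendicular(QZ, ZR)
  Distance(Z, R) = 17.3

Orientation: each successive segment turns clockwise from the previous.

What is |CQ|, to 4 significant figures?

9.900

C is at the origin; CD runs at -19.9° with length 23.9, so D = (22.47, -8.135). ∠CDA = 60.2° gives DA at -139.7° from the x-axis; with |DA| = 21.3, A = (6.228, -21.91). The perpendicularity gives AQ at right angles to DA, so AQ runs at 130.3°; with |AQ| = 17.7, Q = (-5.220, -8.412). Then |CQ| = |Q − C| = 9.900.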